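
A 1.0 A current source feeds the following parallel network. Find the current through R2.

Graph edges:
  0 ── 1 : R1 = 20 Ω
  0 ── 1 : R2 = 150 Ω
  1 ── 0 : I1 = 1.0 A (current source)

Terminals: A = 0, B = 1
All resistors sit directly between nodes 0 and 1, so they are in parallel and share one voltage V; the full source current 1 A splits among them.
1/R_par = 1/20 + 1/150 = 0.05667 S  =>  R_par = 17.65 Ω
V = I × R_par = 1 × 17.65 = 17.65 V
I_R2 = V/R2 = 17.65/150 = 0.1176 A

Final answer: 0.1176 A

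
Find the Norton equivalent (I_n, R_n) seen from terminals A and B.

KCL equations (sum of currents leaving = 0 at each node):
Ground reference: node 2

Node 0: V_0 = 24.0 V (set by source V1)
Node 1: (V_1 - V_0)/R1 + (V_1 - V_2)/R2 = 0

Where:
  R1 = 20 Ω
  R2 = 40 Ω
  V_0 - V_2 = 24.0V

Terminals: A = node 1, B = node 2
Find the Thévenin equivalent first; then I_n = V_th/R_th and R_n = R_th.
Step 1 — V_th is the open-circuit voltage V_A - V_B (nothing connected across the terminals).
Nodal analysis, taking node 2 as the 0 V reference.
Source V1 fixes V_0 = 24 V.
KCL at each unknown node (sum of currents leaving = 0; resistances in Ω):
  Node 1: (V_1 - 24)/20 + (V_1 - 0)/40 = 0
Collecting terms: 0.075 × V_1 = 1.2  =>  V_1 = 16 V
V_th = V_1 - V_2 = 16 - 0 = 16 V
Step 2 — R_th: zero the source — replace V1 by a short circuit (node 2 merges into node 0) — and find the resistance seen between A (node 1) and B (node 0).
Reduce the network between node 1 (A) and node 0 (B) by series/parallel combination:
  Rp1 = R1 ‖ R2 (parallel, both between nodes 0 and 1) = 1/(1/20 + 1/40) = 13.33 Ω
R_th = 13.33 Ω
I_n = V_th/R_th = 16/13.33 = 1.2 A, and R_n = R_th = 13.33 Ω

Final answer: I_n = 1.2 A, R_n = 13.33 Ω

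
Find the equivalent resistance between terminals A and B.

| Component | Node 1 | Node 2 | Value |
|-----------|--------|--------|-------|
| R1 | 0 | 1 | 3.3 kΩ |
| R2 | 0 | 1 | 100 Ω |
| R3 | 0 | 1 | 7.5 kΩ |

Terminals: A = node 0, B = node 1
Reduce the network between node 0 (A) and node 1 (B) by series/parallel combination:
  Rp1 = R1 ‖ R2 ‖ R3 (parallel, all between nodes 0 and 1) = 1/(1/3300 + 1/100 + 1/7500) = 95.82 Ω
R_eq = 95.82 Ω

Final answer: 95.82 Ω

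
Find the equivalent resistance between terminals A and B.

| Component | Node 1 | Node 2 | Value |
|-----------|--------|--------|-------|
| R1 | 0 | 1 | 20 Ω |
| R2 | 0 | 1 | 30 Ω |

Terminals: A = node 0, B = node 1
Reduce the network between node 0 (A) and node 1 (B) by series/parallel combination:
  Rp1 = R1 ‖ R2 (parallel, both between nodes 0 and 1) = 1/(1/20 + 1/30) = 12 Ω
R_eq = 12 Ω

Final answer: 12 Ω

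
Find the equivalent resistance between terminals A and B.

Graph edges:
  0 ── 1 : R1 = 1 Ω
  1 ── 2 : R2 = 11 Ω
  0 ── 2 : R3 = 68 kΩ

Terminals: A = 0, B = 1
Reduce the network between node 0 (A) and node 1 (B) by series/parallel combination:
  Rs1 = R3 + R2 (series, joined only at node 2) = 68000 + 11 = 68010 Ω
  Rp1 = R1 ‖ Rs1 (parallel, both between nodes 0 and 1) = 1/(1/1 + 1/68010) = 1 Ω
R_eq = 1 Ω

Final answer: 1 Ω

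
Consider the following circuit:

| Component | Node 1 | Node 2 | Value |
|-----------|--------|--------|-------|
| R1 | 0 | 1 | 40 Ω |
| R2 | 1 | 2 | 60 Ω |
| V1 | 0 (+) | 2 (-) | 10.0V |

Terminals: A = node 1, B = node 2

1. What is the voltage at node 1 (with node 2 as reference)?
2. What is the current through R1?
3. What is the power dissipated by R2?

Nodal analysis, taking node 2 as the 0 V reference.
Source V1 fixes V_0 = 10 V.
KCL at each unknown node (sum of currents leaving = 0; resistances in Ω):
  Node 1: (V_1 - 10)/40 + (V_1 - 0)/60 = 0
Collecting terms: 0.04167 × V_1 = 0.25  =>  V_1 = 6 V
Part 1:
  Read off the nodal solution: V_1 = 6 V
Part 2:
  I_R1 = (V_0 - V_1)/R1 = (10 - 6)/40 = 0.1 A
  Magnitude: I_R1 = 0.1 A
Part 3:
  I_R2 = (V_1 - V_2)/R2 = (6 - 0)/60 = 0.1 A
  P_R2 = I_R2² × R2 = (0.1)² × 60 = 0.6 W

Final answers:
1. V_1 = 6 V
2. I_R1 = 0.1 A
3. P_R2 = 0.6 W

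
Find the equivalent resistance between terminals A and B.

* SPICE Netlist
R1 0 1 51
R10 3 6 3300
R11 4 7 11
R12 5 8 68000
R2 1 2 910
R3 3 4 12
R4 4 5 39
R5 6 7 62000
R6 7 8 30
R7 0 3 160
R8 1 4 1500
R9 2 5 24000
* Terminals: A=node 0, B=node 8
The network is not a plain series/parallel combination. Inject a 1 A test current into terminal A (node 0) and return it from terminal B (node 8); then R_eq = V_A / (1 A).
Nodal analysis, taking node 8 as the 0 V reference.
Current source I_test pushes 1 A into node 0 and draws it out of node 8.
KCL at each unknown node (sum of currents leaving = 0; resistances in Ω):
  Node 0: (V_0 - V_1)/51 + (V_0 - V_3)/160 - 1 = 0
  Node 1: (V_1 - V_0)/51 + (V_1 - V_2)/910 + (V_1 - V_4)/1500 = 0
  Node 2: (V_2 - V_1)/910 + (V_2 - V_5)/24000 = 0
  Node 3: (V_3 - V_0)/160 + (V_3 - V_4)/12 + (V_3 - V_6)/3300 = 0
  Node 4: (V_4 - V_1)/1500 + (V_4 - V_3)/12 + (V_4 - V_5)/39 + (V_4 - V_7)/11 = 0
  Node 5: (V_5 - V_2)/24000 + (V_5 - V_4)/39 + (V_5 - 0)/68000 = 0
  Node 6: (V_6 - V_3)/3300 + (V_6 - V_7)/62000 = 0
  Node 7: (V_7 - V_4)/11 + (V_7 - V_6)/62000 + (V_7 - 0)/30 = 0
Collecting terms (coefficients in siemens):
  0.02586·V_0 - 0.01961·V_1 - 0.00625·V_3 = 1
  0.02137·V_1 - 0.01961·V_0 - 0.001099·V_2 - 0.0006667·V_4 = 0
  0.001141·V_2 - 0.001099·V_1 - 0.00004167·V_5 = 0
  0.08989·V_3 - 0.00625·V_0 - 0.08333·V_4 - 0.000303·V_6 = 0
  0.2006·V_4 - 0.0006667·V_1 - 0.08333·V_3 - 0.02564·V_5 - 0.09091·V_7 = 0
  0.0257·V_5 - 0.00004167·V_2 - 0.02564·V_4 = 0
  0.0003192·V_6 - 0.000303·V_3 - 0.00001613·V_7 = 0
  0.1243·V_7 - 0.09091·V_4 - 0.00001613·V_6 = 0
Solving these 8 simultaneous equations (Gaussian elimination) gives:
  V_0 = 194.9 V, V_1 = 189.6 V, V_2 = 184.1 V, V_3 = 51.71 V
  V_4 = 40.97 V, V_5 = 41.18 V, V_6 = 50.61 V, V_7 = 29.98 V
R_eq = V_0 / 1 A = 194.9 Ω

Final answer: 194.9 Ω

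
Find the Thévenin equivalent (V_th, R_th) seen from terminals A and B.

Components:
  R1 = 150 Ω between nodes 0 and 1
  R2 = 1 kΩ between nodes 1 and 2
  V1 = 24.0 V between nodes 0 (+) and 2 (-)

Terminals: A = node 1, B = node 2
Step 1 — V_th is the open-circuit voltage V_A - V_B (nothing connected across the terminals).
Nodal analysis, taking node 2 as the 0 V reference.
Source V1 fixes V_0 = 24 V.
KCL at each unknown node (sum of currents leaving = 0; resistances in Ω):
  Node 1: (V_1 - 24)/150 + (V_1 - 0)/1000 = 0
Collecting terms: 0.007667 × V_1 = 0.16  =>  V_1 = 20.87 V
V_th = V_1 - V_2 = 20.87 - 0 = 20.87 V
Step 2 — R_th: zero the source — replace V1 by a short circuit (node 2 merges into node 0) — and find the resistance seen between A (node 1) and B (node 0).
Reduce the network between node 1 (A) and node 0 (B) by series/parallel combination:
  Rp1 = R1 ‖ R2 (parallel, both between nodes 0 and 1) = 1/(1/150 + 1/1000) = 130.4 Ω
R_th = 130.4 Ω

Final answer: V_th = 20.87 V, R_th = 130.4 Ω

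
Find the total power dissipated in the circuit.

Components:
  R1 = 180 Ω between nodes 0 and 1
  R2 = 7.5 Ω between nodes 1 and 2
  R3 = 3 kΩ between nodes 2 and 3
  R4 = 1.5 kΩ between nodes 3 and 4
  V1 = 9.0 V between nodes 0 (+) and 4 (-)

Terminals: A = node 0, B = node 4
Nodal analysis, taking node 4 as the 0 V reference.
Source V1 fixes V_0 = 9 V.
KCL at each unknown node (sum of currents leaving = 0; resistances in Ω):
  Node 1: (V_1 - 9)/180 + (V_1 - V_2)/7.5 = 0
  Node 2: (V_2 - V_1)/7.5 + (V_2 - V_3)/3000 = 0
  Node 3: (V_3 - V_2)/3000 + (V_3 - 0)/1500 = 0
Collecting terms (coefficients in siemens):
  0.1389·V_1 - 0.1333·V_2 = 0.05
  0.1337·V_2 - 0.1333·V_1 - 0.0003333·V_3 = 0
  0.001·V_3 - 0.0003333·V_2 = 0
Solving these 3 simultaneous equations (Gaussian elimination) gives:
  V_1 = 8.654 V, V_2 = 8.64 V, V_3 = 2.88 V
Power in each resistor, P = (ΔV)²/R:
  P_R1 = (9 - 8.654)²/180 = 0.0006636 W
  P_R2 = (8.654 - 8.64)²/7.5 = 0.00002765 W
  P_R3 = (8.64 - 2.88)²/3000 = 0.01106 W
  P_R4 = (2.88 - 0)²/1500 = 0.00553 W
P_total = P_R1 + P_R2 + P_R3 + P_R4 = 0.01728 W

Final answer: 0.01728 W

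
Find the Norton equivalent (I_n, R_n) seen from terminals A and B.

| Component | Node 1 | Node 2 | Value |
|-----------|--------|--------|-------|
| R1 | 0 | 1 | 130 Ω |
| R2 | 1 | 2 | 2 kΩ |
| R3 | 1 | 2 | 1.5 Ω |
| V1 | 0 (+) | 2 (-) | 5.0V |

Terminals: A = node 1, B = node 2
Find the Thévenin equivalent first; then I_n = V_th/R_th and R_n = R_th.
Step 1 — V_th is the open-circuit voltage V_A - V_B (nothing connected across the terminals).
Nodal analysis, taking node 2 as the 0 V reference.
Source V1 fixes V_0 = 5 V.
KCL at each unknown node (sum of currents leaving = 0; resistances in Ω):
  Node 1: (V_1 - 5)/130 + (V_1 - 0)/2000 + (V_1 - 0)/1.5 = 0
Collecting terms: 0.6749 × V_1 = 0.03846  =>  V_1 = 0.05699 V
V_th = V_1 - V_2 = 0.05699 - 0 = 0.05699 V
Step 2 — R_th: zero the source — replace V1 by a short circuit (node 2 merges into node 0) — and find the resistance seen between A (node 1) and B (node 0).
Reduce the network between node 1 (A) and node 0 (B) by series/parallel combination:
  Rp1 = R1 ‖ R2 ‖ R3 (parallel, all between nodes 0 and 1) = 1/(1/130 + 1/2000 + 1/1.5) = 1.482 Ω
R_th = 1.482 Ω
I_n = V_th/R_th = 0.05699/1.482 = 0.03846 A, and R_n = R_th = 1.482 Ω

Final answer: I_n = 0.03846 A, R_n = 1.482 Ω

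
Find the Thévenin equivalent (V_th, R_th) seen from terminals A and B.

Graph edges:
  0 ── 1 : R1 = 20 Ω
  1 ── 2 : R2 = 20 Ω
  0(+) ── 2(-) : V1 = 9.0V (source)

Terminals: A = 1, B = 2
Step 1 — V_th is the open-circuit voltage V_A - V_B (nothing connected across the terminals).
Nodal analysis, taking node 2 as the 0 V reference.
Source V1 fixes V_0 = 9 V.
KCL at each unknown node (sum of currents leaving = 0; resistances in Ω):
  Node 1: (V_1 - 9)/20 + (V_1 - 0)/20 = 0
Collecting terms: 0.1 × V_1 = 0.45  =>  V_1 = 4.5 V
V_th = V_1 - V_2 = 4.5 - 0 = 4.5 V
Step 2 — R_th: zero the source — replace V1 by a short circuit (node 2 merges into node 0) — and find the resistance seen between A (node 1) and B (node 0).
Reduce the network between node 1 (A) and node 0 (B) by series/parallel combination:
  Rp1 = R1 ‖ R2 (parallel, both between nodes 0 and 1) = 1/(1/20 + 1/20) = 10 Ω
R_th = 10 Ω

Final answer: V_th = 4.5 V, R_th = 10 Ω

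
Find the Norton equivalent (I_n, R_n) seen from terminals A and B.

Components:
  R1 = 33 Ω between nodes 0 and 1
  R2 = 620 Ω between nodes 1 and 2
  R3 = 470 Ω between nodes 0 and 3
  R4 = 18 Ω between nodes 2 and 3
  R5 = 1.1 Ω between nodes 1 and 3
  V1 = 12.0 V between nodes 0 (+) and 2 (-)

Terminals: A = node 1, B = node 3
Find the Thévenin equivalent first; then I_n = V_th/R_th and R_n = R_th.
Step 1 — V_th is the open-circuit voltage V_A - V_B (nothing connected across the terminals).
Nodal analysis, taking node 2 as the 0 V reference.
Source V1 fixes V_0 = 12 V.
KCL at each unknown node (sum of currents leaving = 0; resistances in Ω):
  Node 1: (V_1 - 12)/33 + (V_1 - 0)/620 + (V_1 - V_3)/1.1 = 0
  Node 3: (V_3 - 12)/470 + (V_3 - 0)/18 + (V_3 - V_1)/1.1 = 0
Collecting terms (coefficients in siemens):
  0.941·V_1 - 0.9091·V_3 = 0.3636
  0.9668·V_3 - 0.9091·V_1 = 0.02553
Determinant D = (0.941)(0.9668) - (-0.9091)(-0.9091) = 0.08329
V_1 = [(0.3636)(0.9668) - (-0.9091)(0.02553)]/D = 4.499 V
V_3 = [(0.941)(0.02553) - (0.3636)(-0.9091)]/D = 4.257 V
V_th = V_1 - V_3 = 4.499 - 4.257 = 0.242 V
Step 2 — R_th: zero the source — replace V1 by a short circuit (node 2 merges into node 0) — and find the resistance seen between A (node 1) and B (node 3).
Reduce the network between node 1 (A) and node 3 (B) by series/parallel combination:
  Rp1 = R1 ‖ R2 (parallel, both between nodes 0 and 1) = 1/(1/33 + 1/620) = 31.33 Ω
  Rp2 = R3 ‖ R4 (parallel, both between nodes 0 and 3) = 1/(1/470 + 1/18) = 17.34 Ω
  Rs1 = Rp1 + Rp2 (series, joined only at node 0) = 31.33 + 17.34 = 48.67 Ω
  Rp3 = R5 ‖ Rs1 (parallel, both between nodes 1 and 3) = 1/(1/1.1 + 1/48.67) = 1.076 Ω
R_th = 1.076 Ω
I_n = V_th/R_th = 0.242/1.076 = 0.225 A, and R_n = R_th = 1.076 Ω

Final answer: I_n = 0.225 A, R_n = 1.076 Ω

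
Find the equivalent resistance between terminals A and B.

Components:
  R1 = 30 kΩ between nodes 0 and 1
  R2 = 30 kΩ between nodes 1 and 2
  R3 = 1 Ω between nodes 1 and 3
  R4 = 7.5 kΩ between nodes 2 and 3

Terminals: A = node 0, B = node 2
Reduce the network between node 0 (A) and node 2 (B) by series/parallel combination:
  Rs1 = R3 + R4 (series, joined only at node 3) = 1 + 7500 = 7501 Ω
  Rp1 = R2 ‖ Rs1 (parallel, both between nodes 1 and 2) = 1/(1/30000 + 1/7501) = 6001 Ω
  Rs2 = R1 + Rp1 (series, joined only at node 1) = 30000 + 6001 = 36000 Ω
R_eq = 36 kΩ

Final answer: 36 kΩ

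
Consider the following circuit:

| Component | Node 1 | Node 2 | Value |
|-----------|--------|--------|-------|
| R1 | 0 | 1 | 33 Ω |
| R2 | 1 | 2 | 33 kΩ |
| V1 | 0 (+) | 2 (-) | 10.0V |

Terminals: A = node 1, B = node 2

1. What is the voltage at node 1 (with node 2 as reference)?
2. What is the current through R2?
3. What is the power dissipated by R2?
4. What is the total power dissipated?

Nodal analysis, taking node 2 as the 0 V reference.
Source V1 fixes V_0 = 10 V.
KCL at each unknown node (sum of currents leaving = 0; resistances in Ω):
  Node 1: (V_1 - 10)/33 + (V_1 - 0)/33000 = 0
Collecting terms: 0.03033 × V_1 = 0.303  =>  V_1 = 9.99 V
Part 1:
  Read off the nodal solution: V_1 = 9.99 V
Part 2:
  I_R2 = (V_1 - V_2)/R2 = (9.99 - 0)/33000 = 0.0003027 A
  Magnitude: I_R2 = 0.0003027 A
Part 3:
  I_R2 = (V_1 - V_2)/R2 = (9.99 - 0)/33000 = 0.0003027 A
  P_R2 = I_R2² × R2 = (0.0003027)² × 33000 = 0.003024 W
Part 4:
  Power in each resistor, P = (ΔV)²/R:
    P_R1 = (10 - 9.99)²/33 = 0.000003024 W
    P_R2 = (9.99 - 0)²/33000 = 0.003024 W
  P_total = P_R1 + P_R2 = 0.003027 W

Final answers:
1. V_1 = 9.99 V
2. I_R2 = 0.0003027 A
3. P_R2 = 0.003024 W
4. P_total = 0.003027 W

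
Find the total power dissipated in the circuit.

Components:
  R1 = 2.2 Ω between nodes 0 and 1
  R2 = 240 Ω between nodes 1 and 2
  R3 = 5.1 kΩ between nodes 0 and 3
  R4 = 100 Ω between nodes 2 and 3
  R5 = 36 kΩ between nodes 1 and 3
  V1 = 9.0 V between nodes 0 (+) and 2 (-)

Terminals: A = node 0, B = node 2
Nodal analysis, taking node 2 as the 0 V reference.
Source V1 fixes V_0 = 9 V.
KCL at each unknown node (sum of currents leaving = 0; resistances in Ω):
  Node 1: (V_1 - 9)/2.2 + (V_1 - 0)/240 + (V_1 - V_3)/36000 = 0
  Node 3: (V_3 - 9)/5100 + (V_3 - 0)/100 + (V_3 - V_1)/36000 = 0
Collecting terms (coefficients in siemens):
  0.4587·V_1 - 0.00002778·V_3 = 4.091
  0.01022·V_3 - 0.00002778·V_1 = 0.001765
Determinant D = (0.4587)(0.01022) - (-0.00002778)(-0.00002778) = 0.00469
V_1 = [(4.091)(0.01022) - (-0.00002778)(0.001765)]/D = 8.918 V
V_3 = [(0.4587)(0.001765) - (4.091)(-0.00002778)]/D = 0.1968 V
Power in each resistor, P = (ΔV)²/R:
  P_R1 = (9 - 8.918)²/2.2 = 0.003077 W
  P_R2 = (8.918 - 0)²/240 = 0.3314 W
  P_R3 = (9 - 0.1968)²/5100 = 0.0152 W
  P_R4 = (0 - 0.1968)²/100 = 0.0003874 W
  P_R5 = (8.918 - 0.1968)²/36000 = 0.002113 W
P_total = P_R1 + P_R2 + P_R3 + P_R4 + P_R5 = 0.3521 W

Final answer: 0.3521 W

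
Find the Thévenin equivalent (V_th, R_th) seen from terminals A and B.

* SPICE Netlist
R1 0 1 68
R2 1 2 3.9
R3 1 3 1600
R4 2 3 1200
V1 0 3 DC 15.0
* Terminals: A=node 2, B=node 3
Step 1 — V_th is the open-circuit voltage V_A - V_B (nothing connected across the terminals).
Nodal analysis, taking node 3 as the 0 V reference.
Source V1 fixes V_0 = 15 V.
KCL at each unknown node (sum of currents leaving = 0; resistances in Ω):
  Node 1: (V_1 - 15)/68 + (V_1 - V_2)/3.9 + (V_1 - 0)/1600 = 0
  Node 2: (V_2 - V_1)/3.9 + (V_2 - 0)/1200 = 0
Collecting terms (coefficients in siemens):
  0.2717·V_1 - 0.2564·V_2 = 0.2206
  0.2572·V_2 - 0.2564·V_1 = 0
Determinant D = (0.2717)(0.2572) - (-0.2564)(-0.2564) = 0.004157
V_1 = [(0.2206)(0.2572) - (-0.2564)(0)]/D = 13.65 V
V_2 = [(0.2717)(0) - (0.2206)(-0.2564)]/D = 13.6 V
V_th = V_2 - V_3 = 13.6 - 0 = 13.6 V
Step 2 — R_th: zero the source — replace V1 by a short circuit (node 3 merges into node 0) — and find the resistance seen between A (node 2) and B (node 0).
Reduce the network between node 2 (A) and node 0 (B) by series/parallel combination:
  Rp1 = R1 ‖ R3 (parallel, both between nodes 0 and 1) = 1/(1/68 + 1/1600) = 65.23 Ω
  Rs1 = R2 + Rp1 (series, joined only at node 1) = 3.9 + 65.23 = 69.13 Ω
  Rp2 = R4 ‖ Rs1 (parallel, both between nodes 0 and 2) = 1/(1/1200 + 1/69.13) = 65.36 Ω
R_th = 65.36 Ω

Final answer: V_th = 13.6 V, R_th = 65.36 Ω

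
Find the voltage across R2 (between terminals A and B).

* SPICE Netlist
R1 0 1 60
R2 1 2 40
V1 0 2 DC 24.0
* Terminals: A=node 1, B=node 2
R1 and R2 are in series across V1 (node 0 → node 1 → node 2), and the output A–B is taken across R2, so this is a voltage divider.
Series current: I = V1/(R1 + R2) = 24/(60 + 40) = 24/100 = 0.24 A
V_R2 = I × R2 = V1 × R2/(R1 + R2) = 24 × 40/100 = 9.6 V

Final answer: 9.6 V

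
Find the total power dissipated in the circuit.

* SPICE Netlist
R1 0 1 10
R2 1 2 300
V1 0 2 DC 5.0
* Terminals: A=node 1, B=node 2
Nodal analysis, taking node 2 as the 0 V reference.
Source V1 fixes V_0 = 5 V.
KCL at each unknown node (sum of currents leaving = 0; resistances in Ω):
  Node 1: (V_1 - 5)/10 + (V_1 - 0)/300 = 0
Collecting terms: 0.1033 × V_1 = 0.5  =>  V_1 = 4.839 V
Power in each resistor, P = (ΔV)²/R:
  P_R1 = (5 - 4.839)²/10 = 0.002601 W
  P_R2 = (4.839 - 0)²/300 = 0.07804 W
P_total = P_R1 + P_R2 = 0.08065 W

Final answer: 0.08065 W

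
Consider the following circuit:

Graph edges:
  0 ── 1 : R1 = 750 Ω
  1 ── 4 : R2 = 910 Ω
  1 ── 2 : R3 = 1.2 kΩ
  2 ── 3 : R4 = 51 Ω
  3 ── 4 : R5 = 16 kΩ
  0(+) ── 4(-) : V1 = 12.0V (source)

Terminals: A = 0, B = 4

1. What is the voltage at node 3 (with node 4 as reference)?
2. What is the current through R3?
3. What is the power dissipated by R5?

Nodal analysis, taking node 4 as the 0 V reference.
Source V1 fixes V_0 = 12 V.
KCL at each unknown node (sum of currents leaving = 0; resistances in Ω):
  Node 1: (V_1 - 12)/750 + (V_1 - 0)/910 + (V_1 - V_2)/1200 = 0
  Node 2: (V_2 - V_1)/1200 + (V_2 - V_3)/51 = 0
  Node 3: (V_3 - V_2)/51 + (V_3 - 0)/16000 = 0
Collecting terms (coefficients in siemens):
  0.003266·V_1 - 0.0008333·V_2 = 0.016
  0.02044·V_2 - 0.0008333·V_1 - 0.01961·V_3 = 0
  0.01967·V_3 - 0.01961·V_2 = 0
Solving these 3 simultaneous equations (Gaussian elimination) gives:
  V_1 = 6.425 V, V_2 = 5.978 V, V_3 = 5.959 V
Part 1:
  Read off the nodal solution: V_3 = 5.959 V
Part 2:
  I_R3 = (V_1 - V_2)/R3 = (6.425 - 5.978)/1200 = 0.0003725 A
  Magnitude: I_R3 = 0.0003725 A
Part 3:
  I_R5 = (V_3 - V_4)/R5 = (5.959 - 0)/16000 = 0.0003725 A
  P_R5 = I_R5² × R5 = (0.0003725)² × 16000 = 0.00222 W

Final answers:
1. V_3 = 5.959 V
2. I_R3 = 0.0003725 A
3. P_R5 = 0.00222 W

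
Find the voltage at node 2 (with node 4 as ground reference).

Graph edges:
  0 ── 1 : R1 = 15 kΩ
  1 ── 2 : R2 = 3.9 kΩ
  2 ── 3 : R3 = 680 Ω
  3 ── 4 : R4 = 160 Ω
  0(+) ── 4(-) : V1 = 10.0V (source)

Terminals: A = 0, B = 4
Nodal analysis, taking node 4 as the 0 V reference.
Source V1 fixes V_0 = 10 V.
KCL at each unknown node (sum of currents leaving = 0; resistances in Ω):
  Node 1: (V_1 - 10)/15000 + (V_1 - V_2)/3900 = 0
  Node 2: (V_2 - V_1)/3900 + (V_2 - V_3)/680 = 0
  Node 3: (V_3 - V_2)/680 + (V_3 - 0)/160 = 0
Collecting terms (coefficients in siemens):
  0.0003231·V_1 - 0.0002564·V_2 = 0.0006667
  0.001727·V_2 - 0.0002564·V_1 - 0.001471·V_3 = 0
  0.007721·V_3 - 0.001471·V_2 = 0
Solving these 3 simultaneous equations (Gaussian elimination) gives:
  V_1 = 2.401 V, V_2 = 0.4255 V, V_3 = 0.08105 V
The requested potential is V_2 = 0.4255 V.

Final answer: V_2 = 0.4255 V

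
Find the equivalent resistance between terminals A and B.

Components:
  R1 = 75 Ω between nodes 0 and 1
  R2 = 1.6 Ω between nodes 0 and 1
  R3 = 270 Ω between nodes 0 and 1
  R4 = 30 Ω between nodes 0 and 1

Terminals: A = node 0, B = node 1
Reduce the network between node 0 (A) and node 1 (B) by series/parallel combination:
  Rp1 = R1 ‖ R2 ‖ R3 ‖ R4 (parallel, all between nodes 0 and 1) = 1/(1/75 + 1/1.6 + 1/270 + 1/30) = 1.481 Ω
R_eq = 1.481 Ω

Final answer: 1.481 Ω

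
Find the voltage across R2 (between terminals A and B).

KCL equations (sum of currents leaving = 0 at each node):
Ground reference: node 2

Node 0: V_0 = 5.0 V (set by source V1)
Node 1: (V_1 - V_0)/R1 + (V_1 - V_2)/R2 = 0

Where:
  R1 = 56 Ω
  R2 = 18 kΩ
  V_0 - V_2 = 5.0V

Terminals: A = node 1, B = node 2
R1 and R2 are in series across V1 (node 0 → node 1 → node 2), and the output A–B is taken across R2, so this is a voltage divider.
Series current: I = V1/(R1 + R2) = 5/(56 + 18000) = 5/18060 = 0.0002769 A
V_R2 = I × R2 = V1 × R2/(R1 + R2) = 5 × 18000/18060 = 4.984 V

Final answer: 4.984 V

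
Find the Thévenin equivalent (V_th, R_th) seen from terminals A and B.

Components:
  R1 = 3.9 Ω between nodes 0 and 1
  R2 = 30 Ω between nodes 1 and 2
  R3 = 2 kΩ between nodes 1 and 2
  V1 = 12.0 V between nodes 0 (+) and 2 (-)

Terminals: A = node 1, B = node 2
Step 1 — V_th is the open-circuit voltage V_A - V_B (nothing connected across the terminals).
Nodal analysis, taking node 2 as the 0 V reference.
Source V1 fixes V_0 = 12 V.
KCL at each unknown node (sum of currents leaving = 0; resistances in Ω):
  Node 1: (V_1 - 12)/3.9 + (V_1 - 0)/30 + (V_1 - 0)/2000 = 0
Collecting terms: 0.2902 × V_1 = 3.077  =>  V_1 = 10.6 V
V_th = V_1 - V_2 = 10.6 - 0 = 10.6 V
Step 2 — R_th: zero the source — replace V1 by a short circuit (node 2 merges into node 0) — and find the resistance seen between A (node 1) and B (node 0).
Reduce the network between node 1 (A) and node 0 (B) by series/parallel combination:
  Rp1 = R1 ‖ R2 ‖ R3 (parallel, all between nodes 0 and 1) = 1/(1/3.9 + 1/30 + 1/2000) = 3.445 Ω
R_th = 3.445 Ω

Final answer: V_th = 10.6 V, R_th = 3.445 Ω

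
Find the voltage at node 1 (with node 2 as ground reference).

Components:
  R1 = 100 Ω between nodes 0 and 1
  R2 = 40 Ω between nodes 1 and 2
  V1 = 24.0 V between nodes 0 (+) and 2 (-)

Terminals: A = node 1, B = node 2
Nodal analysis, taking node 2 as the 0 V reference.
Source V1 fixes V_0 = 24 V.
KCL at each unknown node (sum of currents leaving = 0; resistances in Ω):
  Node 1: (V_1 - 24)/100 + (V_1 - 0)/40 = 0
Collecting terms: 0.035 × V_1 = 0.24  =>  V_1 = 6.857 V
The requested potential is V_1 = 6.857 V.

Final answer: V_1 = 6.857 V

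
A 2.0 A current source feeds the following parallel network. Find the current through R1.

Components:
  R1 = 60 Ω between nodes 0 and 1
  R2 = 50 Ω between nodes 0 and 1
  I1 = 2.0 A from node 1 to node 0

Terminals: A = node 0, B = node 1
All resistors sit directly between nodes 0 and 1, so they are in parallel and share one voltage V; the full source current 2 A splits among them.
1/R_par = 1/60 + 1/50 = 0.03667 S  =>  R_par = 27.27 Ω
V = I × R_par = 2 × 27.27 = 54.55 V
I_R1 = V/R1 = 54.55/60 = 0.9091 A

Final answer: 0.9091 A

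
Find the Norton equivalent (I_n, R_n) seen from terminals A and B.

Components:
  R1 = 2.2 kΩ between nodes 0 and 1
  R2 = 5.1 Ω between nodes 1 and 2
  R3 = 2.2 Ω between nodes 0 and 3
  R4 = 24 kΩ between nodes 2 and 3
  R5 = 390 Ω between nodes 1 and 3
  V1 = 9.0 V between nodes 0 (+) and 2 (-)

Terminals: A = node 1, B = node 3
Find the Thévenin equivalent first; then I_n = V_th/R_th and R_n = R_th.
Step 1 — V_th is the open-circuit voltage V_A - V_B (nothing connected across the terminals).
Nodal analysis, taking node 2 as the 0 V reference.
Source V1 fixes V_0 = 9 V.
KCL at each unknown node (sum of currents leaving = 0; resistances in Ω):
  Node 1: (V_1 - 9)/2200 + (V_1 - 0)/5.1 + (V_1 - V_3)/390 = 0
  Node 3: (V_3 - 9)/2.2 + (V_3 - 0)/24000 + (V_3 - V_1)/390 = 0
Collecting terms (coefficients in siemens):
  0.1991·V_1 - 0.002564·V_3 = 0.004091
  0.4572·V_3 - 0.002564·V_1 = 4.091
Determinant D = (0.1991)(0.4572) - (-0.002564)(-0.002564) = 0.09101
V_1 = [(0.004091)(0.4572) - (-0.002564)(4.091)]/D = 0.1358 V
V_3 = [(0.1991)(4.091) - (0.004091)(-0.002564)]/D = 8.949 V
V_th = V_1 - V_3 = 0.1358 - 8.949 = -8.814 V
Step 2 — R_th: zero the source — replace V1 by a short circuit (node 2 merges into node 0) — and find the resistance seen between A (node 1) and B (node 3).
Reduce the network between node 1 (A) and node 3 (B) by series/parallel combination:
  Rp1 = R1 ‖ R2 (parallel, both between nodes 0 and 1) = 1/(1/2200 + 1/5.1) = 5.088 Ω
  Rp2 = R3 ‖ R4 (parallel, both between nodes 0 and 3) = 1/(1/2.2 + 1/24000) = 2.2 Ω
  Rs1 = Rp1 + Rp2 (series, joined only at node 0) = 5.088 + 2.2 = 7.288 Ω
  Rp3 = R5 ‖ Rs1 (parallel, both between nodes 1 and 3) = 1/(1/390 + 1/7.288) = 7.154 Ω
R_th = 7.154 Ω
I_n = V_th/R_th = -8.814/7.154 = -1.232 A, and R_n = R_th = 7.154 Ω

Final answer: I_n = -1.232 A, R_n = 7.154 Ω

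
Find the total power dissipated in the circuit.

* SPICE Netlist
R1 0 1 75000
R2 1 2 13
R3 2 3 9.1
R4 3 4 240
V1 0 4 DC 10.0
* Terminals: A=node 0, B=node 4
Nodal analysis, taking node 4 as the 0 V reference.
Source V1 fixes V_0 = 10 V.
KCL at each unknown node (sum of currents leaving = 0; resistances in Ω):
  Node 1: (V_1 - 10)/75000 + (V_1 - V_2)/13 = 0
  Node 2: (V_2 - V_1)/13 + (V_2 - V_3)/9.1 = 0
  Node 3: (V_3 - V_2)/9.1 + (V_3 - 0)/240 = 0
Collecting terms (coefficients in siemens):
  0.07694·V_1 - 0.07692·V_2 = 0.0001333
  0.1868·V_2 - 0.07692·V_1 - 0.1099·V_3 = 0
  0.1141·V_3 - 0.1099·V_2 = 0
Solving these 3 simultaneous equations (Gaussian elimination) gives:
  V_1 = 0.03482 V, V_2 = 0.0331 V, V_3 = 0.03189 V
Power in each resistor, P = (ΔV)²/R:
  P_R1 = (10 - 0.03482)²/75000 = 0.001324 W
  P_R2 = (0.03482 - 0.0331)²/13 = 0.0000002295 W
  P_R3 = (0.0331 - 0.03189)²/9.1 = 0.0000001607 W
  P_R4 = (0.03189 - 0)²/240 = 0.000004237 W
P_total = P_R1 + P_R2 + P_R3 + P_R4 = 0.001329 W

Final answer: 0.001329 W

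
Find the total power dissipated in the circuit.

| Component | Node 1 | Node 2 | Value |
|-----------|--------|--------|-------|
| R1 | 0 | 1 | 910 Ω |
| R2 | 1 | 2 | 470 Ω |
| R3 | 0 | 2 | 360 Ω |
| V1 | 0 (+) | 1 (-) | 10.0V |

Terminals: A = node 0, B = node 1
Nodal analysis, taking node 1 as the 0 V reference.
Source V1 fixes V_0 = 10 V.
KCL at each unknown node (sum of currents leaving = 0; resistances in Ω):
  Node 2: (V_2 - 0)/470 + (V_2 - 10)/360 = 0
Collecting terms: 0.004905 × V_2 = 0.02778  =>  V_2 = 5.663 V
Power in each resistor, P = (ΔV)²/R:
  P_R1 = (10 - 0)²/910 = 0.1099 W
  P_R2 = (0 - 5.663)²/470 = 0.06822 W
  P_R3 = (10 - 5.663)²/360 = 0.05226 W
P_total = P_R1 + P_R2 + P_R3 = 0.2304 W

Final answer: 0.2304 W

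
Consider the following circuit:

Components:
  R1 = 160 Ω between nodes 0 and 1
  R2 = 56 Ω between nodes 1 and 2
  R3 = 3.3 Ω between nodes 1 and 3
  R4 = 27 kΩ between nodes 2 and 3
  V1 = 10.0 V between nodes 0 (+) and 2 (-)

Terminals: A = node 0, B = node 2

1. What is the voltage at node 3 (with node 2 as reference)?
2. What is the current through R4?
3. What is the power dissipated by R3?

Nodal analysis, taking node 2 as the 0 V reference.
Source V1 fixes V_0 = 10 V.
KCL at each unknown node (sum of currents leaving = 0; resistances in Ω):
  Node 1: (V_1 - 10)/160 + (V_1 - 0)/56 + (V_1 - V_3)/3.3 = 0
  Node 3: (V_3 - V_1)/3.3 + (V_3 - 0)/27000 = 0
Collecting terms (coefficients in siemens):
  0.3271·V_1 - 0.303·V_3 = 0.0625
  0.3031·V_3 - 0.303·V_1 = 0
Determinant D = (0.3271)(0.3031) - (-0.303)(-0.303) = 0.007317
V_1 = [(0.0625)(0.3031) - (-0.303)(0)]/D = 2.589 V
V_3 = [(0.3271)(0) - (0.0625)(-0.303)]/D = 2.588 V
Part 1:
  Read off the nodal solution: V_3 = 2.588 V
Part 2:
  I_R4 = (V_2 - V_3)/R4 = (0 - 2.588)/27000 = -0.00009586 A
  Magnitude: I_R4 = 0.00009586 A
Part 3:
  I_R3 = (V_1 - V_3)/R3 = (2.589 - 2.588)/3.3 = 0.00009586 A
  P_R3 = I_R3² × R3 = (0.00009586)² × 3.3 = 0.00000003033 W

Final answers:
1. V_3 = 2.588 V
2. I_R4 = 9.586e-05 A
3. P_R3 = 3.033e-08 W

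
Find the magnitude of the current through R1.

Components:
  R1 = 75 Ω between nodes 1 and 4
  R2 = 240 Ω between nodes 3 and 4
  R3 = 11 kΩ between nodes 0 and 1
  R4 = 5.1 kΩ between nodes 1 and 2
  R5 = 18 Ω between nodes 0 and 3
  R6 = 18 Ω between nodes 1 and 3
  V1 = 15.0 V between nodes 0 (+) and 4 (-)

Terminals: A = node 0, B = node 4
Nodal analysis, taking node 4 as the 0 V reference.
Source V1 fixes V_0 = 15 V.
KCL at each unknown node (sum of currents leaving = 0; resistances in Ω):
  Node 1: (V_1 - 0)/75 + (V_1 - 15)/11000 + (V_1 - V_2)/5100 + (V_1 - V_3)/18 = 0
  Node 2: (V_2 - V_1)/5100 = 0
  Node 3: (V_3 - 0)/240 + (V_3 - 15)/18 + (V_3 - V_1)/18 = 0
Collecting terms (coefficients in siemens):
  0.06918·V_1 - 0.0001961·V_2 - 0.05556·V_3 = 0.001364
  0.0001961·V_2 - 0.0001961·V_1 = 0
  0.1153·V_3 - 0.05556·V_1 = 0.8333
Solving these 3 simultaneous equations (Gaussian elimination) gives:
  V_1 = 9.548 V, V_2 = 9.548 V, V_3 = 11.83 V
I_R1 = (V_1 - V_4)/R1 = (9.548 - 0)/75 = 0.1273 A
|I_R1| = 0.1273 A

Final answer: |I_R1| = 0.1273 A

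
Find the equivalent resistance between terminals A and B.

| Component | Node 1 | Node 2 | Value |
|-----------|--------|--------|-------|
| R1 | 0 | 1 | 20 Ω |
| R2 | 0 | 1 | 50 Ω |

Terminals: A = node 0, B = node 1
Reduce the network between node 0 (A) and node 1 (B) by series/parallel combination:
  Rp1 = R1 ‖ R2 (parallel, both between nodes 0 and 1) = 1/(1/20 + 1/50) = 14.29 Ω
R_eq = 14.29 Ω

Final answer: 14.29 Ω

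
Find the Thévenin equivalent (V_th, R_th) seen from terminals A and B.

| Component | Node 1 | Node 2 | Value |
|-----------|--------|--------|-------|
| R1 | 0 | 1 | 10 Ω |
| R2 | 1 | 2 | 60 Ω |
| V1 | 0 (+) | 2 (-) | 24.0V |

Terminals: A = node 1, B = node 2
Step 1 — V_th is the open-circuit voltage V_A - V_B (nothing connected across the terminals).
Nodal analysis, taking node 2 as the 0 V reference.
Source V1 fixes V_0 = 24 V.
KCL at each unknown node (sum of currents leaving = 0; resistances in Ω):
  Node 1: (V_1 - 24)/10 + (V_1 - 0)/60 = 0
Collecting terms: 0.1167 × V_1 = 2.4  =>  V_1 = 20.57 V
V_th = V_1 - V_2 = 20.57 - 0 = 20.57 V
Step 2 — R_th: zero the source — replace V1 by a short circuit (node 2 merges into node 0) — and find the resistance seen between A (node 1) and B (node 0).
Reduce the network between node 1 (A) and node 0 (B) by series/parallel combination:
  Rp1 = R1 ‖ R2 (parallel, both between nodes 0 and 1) = 1/(1/10 + 1/60) = 8.571 Ω
R_th = 8.571 Ω

Final answer: V_th = 20.57 V, R_th = 8.571 Ω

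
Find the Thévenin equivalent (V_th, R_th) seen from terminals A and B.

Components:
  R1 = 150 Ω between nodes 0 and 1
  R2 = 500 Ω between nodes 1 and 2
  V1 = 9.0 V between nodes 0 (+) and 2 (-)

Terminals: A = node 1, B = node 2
Step 1 — V_th is the open-circuit voltage V_A - V_B (nothing connected across the terminals).
Nodal analysis, taking node 2 as the 0 V reference.
Source V1 fixes V_0 = 9 V.
KCL at each unknown node (sum of currents leaving = 0; resistances in Ω):
  Node 1: (V_1 - 9)/150 + (V_1 - 0)/500 = 0
Collecting terms: 0.008667 × V_1 = 0.06  =>  V_1 = 6.923 V
V_th = V_1 - V_2 = 6.923 - 0 = 6.923 V
Step 2 — R_th: zero the source — replace V1 by a short circuit (node 2 merges into node 0) — and find the resistance seen between A (node 1) and B (node 0).
Reduce the network between node 1 (A) and node 0 (B) by series/parallel combination:
  Rp1 = R1 ‖ R2 (parallel, both between nodes 0 and 1) = 1/(1/150 + 1/500) = 115.4 Ω
R_th = 115.4 Ω

Final answer: V_th = 6.923 V, R_th = 115.4 Ω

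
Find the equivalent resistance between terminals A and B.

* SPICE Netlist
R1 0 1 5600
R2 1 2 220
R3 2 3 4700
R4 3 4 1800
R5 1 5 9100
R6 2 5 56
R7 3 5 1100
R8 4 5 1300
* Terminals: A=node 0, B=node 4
The network is not a plain series/parallel combination. Inject a 1 A test current into terminal A (node 0) and return it from terminal B (node 4); then R_eq = V_A / (1 A).
Nodal analysis, taking node 4 as the 0 V reference.
Current source I_test pushes 1 A into node 0 and draws it out of node 4.
KCL at each unknown node (sum of currents leaving = 0; resistances in Ω):
  Node 0: (V_0 - V_1)/5600 - 1 = 0
  Node 1: (V_1 - V_0)/5600 + (V_1 - V_2)/220 + (V_1 - V_5)/9100 = 0
  Node 2: (V_2 - V_1)/220 + (V_2 - V_3)/4700 + (V_2 - V_5)/56 = 0
  Node 3: (V_3 - V_2)/4700 + (V_3 - 0)/1800 + (V_3 - V_5)/1100 = 0
  Node 5: (V_5 - V_1)/9100 + (V_5 - V_2)/56 + (V_5 - V_3)/1100 + (V_5 - 0)/1300 = 0
Collecting terms (coefficients in siemens):
  0.0001786·V_0 - 0.0001786·V_1 = 1
  0.004834·V_1 - 0.0001786·V_0 - 0.004545·V_2 - 0.0001099·V_5 = 0
  0.02262·V_2 - 0.004545·V_1 - 0.0002128·V_3 - 0.01786·V_5 = 0
  0.001677·V_3 - 0.0002128·V_2 - 0.0009091·V_5 = 0
  0.01965·V_5 - 0.0001099·V_1 - 0.01786·V_2 - 0.0009091·V_3 = 0
Solving these 5 simultaneous equations (Gaussian elimination) gives:
  V_0 = 6737 V, V_1 = 1137 V, V_2 = 923.9 V, V_3 = 590.6 V
  V_5 = 873.5 V
R_eq = V_0 / 1 A = 6737 Ω = 6.737 kΩ

Final answer: 6.737 kΩ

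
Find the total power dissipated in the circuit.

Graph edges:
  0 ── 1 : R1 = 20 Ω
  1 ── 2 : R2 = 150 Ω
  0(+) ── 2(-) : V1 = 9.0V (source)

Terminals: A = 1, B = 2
Nodal analysis, taking node 2 as the 0 V reference.
Source V1 fixes V_0 = 9 V.
KCL at each unknown node (sum of currents leaving = 0; resistances in Ω):
  Node 1: (V_1 - 9)/20 + (V_1 - 0)/150 = 0
Collecting terms: 0.05667 × V_1 = 0.45  =>  V_1 = 7.941 V
Power in each resistor, P = (ΔV)²/R:
  P_R1 = (9 - 7.941)²/20 = 0.05606 W
  P_R2 = (7.941 - 0)²/150 = 0.4204 W
P_total = P_R1 + P_R2 = 0.4765 W

Final answer: 0.4765 W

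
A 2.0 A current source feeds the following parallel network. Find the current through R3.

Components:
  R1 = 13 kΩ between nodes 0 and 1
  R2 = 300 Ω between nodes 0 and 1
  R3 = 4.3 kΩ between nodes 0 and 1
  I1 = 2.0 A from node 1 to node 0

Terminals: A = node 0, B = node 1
All resistors sit directly between nodes 0 and 1, so they are in parallel and share one voltage V; the full source current 2 A splits among them.
1/R_par = 1/13000 + 1/300 + 1/4300 = 0.003643 S  =>  R_par = 274.5 Ω
V = I × R_par = 2 × 274.5 = 549 V
I_R3 = V/R3 = 549/4300 = 0.1277 A

Final answer: 0.1277 A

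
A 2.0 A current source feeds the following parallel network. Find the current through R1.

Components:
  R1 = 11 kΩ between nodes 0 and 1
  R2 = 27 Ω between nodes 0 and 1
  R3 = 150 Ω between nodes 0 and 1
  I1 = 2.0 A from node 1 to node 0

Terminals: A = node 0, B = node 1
All resistors sit directly between nodes 0 and 1, so they are in parallel and share one voltage V; the full source current 2 A splits among them.
1/R_par = 1/11000 + 1/27 + 1/150 = 0.04379 S  =>  R_par = 22.83 Ω
V = I × R_par = 2 × 22.83 = 45.67 V
I_R1 = V/R1 = 45.67/11000 = 0.004152 A

Final answer: 0.004152 A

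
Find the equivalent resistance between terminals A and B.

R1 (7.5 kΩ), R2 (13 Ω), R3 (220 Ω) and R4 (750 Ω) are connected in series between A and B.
Reduce the network between node 0 (A) and node 4 (B) by series/parallel combination:
  Rs1 = R1 + R2 (series, joined only at node 1) = 7500 + 13 = 7513 Ω
  Rs2 = R3 + Rs1 (series, joined only at node 2) = 220 + 7513 = 7733 Ω
  Rs3 = R4 + Rs2 (series, joined only at node 3) = 750 + 7733 = 8483 Ω
R_eq = 8.483 kΩ

Final answer: 8.483 kΩ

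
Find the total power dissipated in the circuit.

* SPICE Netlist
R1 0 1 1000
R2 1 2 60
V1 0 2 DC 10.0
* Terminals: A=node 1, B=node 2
Nodal analysis, taking node 2 as the 0 V reference.
Source V1 fixes V_0 = 10 V.
KCL at each unknown node (sum of currents leaving = 0; resistances in Ω):
  Node 1: (V_1 - 10)/1000 + (V_1 - 0)/60 = 0
Collecting terms: 0.01767 × V_1 = 0.01  =>  V_1 = 0.566 V
Power in each resistor, P = (ΔV)²/R:
  P_R1 = (10 - 0.566)²/1000 = 0.089 W
  P_R2 = (0.566 - 0)²/60 = 0.00534 W
P_total = P_R1 + P_R2 = 0.09434 W

Final answer: 0.09434 W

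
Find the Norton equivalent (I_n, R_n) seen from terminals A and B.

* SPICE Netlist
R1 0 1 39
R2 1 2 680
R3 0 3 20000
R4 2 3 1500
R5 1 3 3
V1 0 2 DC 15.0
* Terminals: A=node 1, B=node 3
Find the Thévenin equivalent first; then I_n = V_th/R_th and R_n = R_th.
Step 1 — V_th is the open-circuit voltage V_A - V_B (nothing connected across the terminals).
Nodal analysis, taking node 2 as the 0 V reference.
Source V1 fixes V_0 = 15 V.
KCL at each unknown node (sum of currents leaving = 0; resistances in Ω):
  Node 1: (V_1 - 15)/39 + (V_1 - 0)/680 + (V_1 - V_3)/3 = 0
  Node 3: (V_3 - 15)/20000 + (V_3 - 0)/1500 + (V_3 - V_1)/3 = 0
Collecting terms (coefficients in siemens):
  0.3604·V_1 - 0.3333·V_3 = 0.3846
  0.334·V_3 - 0.3333·V_1 = 0.00075
Determinant D = (0.3604)(0.334) - (-0.3333)(-0.3333) = 0.009296
V_1 = [(0.3846)(0.334) - (-0.3333)(0.00075)]/D = 13.85 V
V_3 = [(0.3604)(0.00075) - (0.3846)(-0.3333)]/D = 13.82 V
V_th = V_1 - V_3 = 13.85 - 13.82 = 0.02747 V
Step 2 — R_th: zero the source — replace V1 by a short circuit (node 2 merges into node 0) — and find the resistance seen between A (node 1) and B (node 3).
Reduce the network between node 1 (A) and node 3 (B) by series/parallel combination:
  Rp1 = R1 ‖ R2 (parallel, both between nodes 0 and 1) = 1/(1/39 + 1/680) = 36.88 Ω
  Rp2 = R3 ‖ R4 (parallel, both between nodes 0 and 3) = 1/(1/20000 + 1/1500) = 1395 Ω
  Rs1 = Rp1 + Rp2 (series, joined only at node 0) = 36.88 + 1395 = 1432 Ω
  Rp3 = R5 ‖ Rs1 (parallel, both between nodes 1 and 3) = 1/(1/3 + 1/1432) = 2.994 Ω
R_th = 2.994 Ω
I_n = V_th/R_th = 0.02747/2.994 = 0.009174 A, and R_n = R_th = 2.994 Ω

Final answer: I_n = 0.009174 A, R_n = 2.994 Ω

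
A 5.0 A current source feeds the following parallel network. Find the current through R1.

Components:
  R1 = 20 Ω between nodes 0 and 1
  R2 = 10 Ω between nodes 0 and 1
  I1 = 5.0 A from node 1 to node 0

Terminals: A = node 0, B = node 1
All resistors sit directly between nodes 0 and 1, so they are in parallel and share one voltage V; the full source current 5 A splits among them.
1/R_par = 1/20 + 1/10 = 0.15 S  =>  R_par = 6.667 Ω
V = I × R_par = 5 × 6.667 = 33.33 V
I_R1 = V/R1 = 33.33/20 = 1.667 A

Final answer: 1.667 A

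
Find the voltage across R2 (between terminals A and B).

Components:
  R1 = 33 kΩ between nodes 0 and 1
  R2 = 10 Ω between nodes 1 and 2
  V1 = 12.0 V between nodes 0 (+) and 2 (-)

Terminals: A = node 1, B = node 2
R1 and R2 are in series across V1 (node 0 → node 1 → node 2), and the output A–B is taken across R2, so this is a voltage divider.
Series current: I = V1/(R1 + R2) = 12/(33000 + 10) = 12/33010 = 0.0003635 A
V_R2 = I × R2 = V1 × R2/(R1 + R2) = 12 × 10/33010 = 0.003635 V

Final answer: 0.003635 V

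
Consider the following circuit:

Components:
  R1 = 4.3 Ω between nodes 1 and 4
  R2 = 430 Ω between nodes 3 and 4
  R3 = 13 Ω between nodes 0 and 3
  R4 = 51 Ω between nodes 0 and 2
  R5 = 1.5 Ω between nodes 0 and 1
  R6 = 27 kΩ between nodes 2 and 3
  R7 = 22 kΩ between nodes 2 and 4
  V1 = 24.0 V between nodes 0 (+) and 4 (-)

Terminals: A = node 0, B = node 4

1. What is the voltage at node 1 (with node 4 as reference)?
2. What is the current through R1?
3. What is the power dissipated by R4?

Nodal analysis, taking node 4 as the 0 V reference.
Source V1 fixes V_0 = 24 V.
KCL at each unknown node (sum of currents leaving = 0; resistances in Ω):
  Node 1: (V_1 - 0)/4.3 + (V_1 - 24)/1.5 = 0
  Node 2: (V_2 - 24)/51 + (V_2 - V_3)/27000 + (V_2 - 0)/22000 = 0
  Node 3: (V_3 - 0)/430 + (V_3 - 24)/13 + (V_3 - V_2)/27000 = 0
Collecting terms (coefficients in siemens):
  0.8992·V_1 = 16
  0.01969·V_2 - 0.00003704·V_3 = 0.4706
  0.07929·V_3 - 0.00003704·V_2 = 1.846
Solving these 3 simultaneous equations (Gaussian elimination) gives:
  V_1 = 17.79 V, V_2 = 23.94 V, V_3 = 23.3 V
Part 1:
  Read off the nodal solution: V_1 = 17.79 V
Part 2:
  I_R1 = (V_1 - V_4)/R1 = (17.79 - 0)/4.3 = 4.138 A
  Magnitude: I_R1 = 4.138 A
Part 3:
  I_R4 = (V_0 - V_2)/R4 = (24 - 23.94)/51 = 0.001112 A
  P_R4 = I_R4² × R4 = (0.001112)² × 51 = 0.0000631 W

Final answers:
1. V_1 = 17.79 V
2. I_R1 = 4.138 A
3. P_R4 = 6.31e-05 W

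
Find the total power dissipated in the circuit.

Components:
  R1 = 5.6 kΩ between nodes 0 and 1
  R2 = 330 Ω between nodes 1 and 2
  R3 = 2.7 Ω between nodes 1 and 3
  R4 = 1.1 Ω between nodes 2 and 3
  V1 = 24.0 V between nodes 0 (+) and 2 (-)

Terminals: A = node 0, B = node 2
Nodal analysis, taking node 2 as the 0 V reference.
Source V1 fixes V_0 = 24 V.
KCL at each unknown node (sum of currents leaving = 0; resistances in Ω):
  Node 1: (V_1 - 24)/5600 + (V_1 - 0)/330 + (V_1 - V_3)/2.7 = 0
  Node 3: (V_3 - V_1)/2.7 + (V_3 - 0)/1.1 = 0
Collecting terms (coefficients in siemens):
  0.3736·V_1 - 0.3704·V_3 = 0.004286
  1.279·V_3 - 0.3704·V_1 = 0
Determinant D = (0.3736)(1.279) - (-0.3704)(-0.3704) = 0.3408
V_1 = [(0.004286)(1.279) - (-0.3704)(0)]/D = 0.01609 V
V_3 = [(0.3736)(0) - (0.004286)(-0.3704)]/D = 0.004657 V
Power in each resistor, P = (ΔV)²/R:
  P_R1 = (24 - 0.01609)²/5600 = 0.1027 W
  P_R2 = (0.01609 - 0)²/330 = 0.0000007845 W
  P_R3 = (0.01609 - 0.004657)²/2.7 = 0.0000484 W
  P_R4 = (0 - 0.004657)²/1.1 = 0.00001972 W
P_total = P_R1 + P_R2 + P_R3 + P_R4 = 0.1028 W

Final answer: 0.1028 W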